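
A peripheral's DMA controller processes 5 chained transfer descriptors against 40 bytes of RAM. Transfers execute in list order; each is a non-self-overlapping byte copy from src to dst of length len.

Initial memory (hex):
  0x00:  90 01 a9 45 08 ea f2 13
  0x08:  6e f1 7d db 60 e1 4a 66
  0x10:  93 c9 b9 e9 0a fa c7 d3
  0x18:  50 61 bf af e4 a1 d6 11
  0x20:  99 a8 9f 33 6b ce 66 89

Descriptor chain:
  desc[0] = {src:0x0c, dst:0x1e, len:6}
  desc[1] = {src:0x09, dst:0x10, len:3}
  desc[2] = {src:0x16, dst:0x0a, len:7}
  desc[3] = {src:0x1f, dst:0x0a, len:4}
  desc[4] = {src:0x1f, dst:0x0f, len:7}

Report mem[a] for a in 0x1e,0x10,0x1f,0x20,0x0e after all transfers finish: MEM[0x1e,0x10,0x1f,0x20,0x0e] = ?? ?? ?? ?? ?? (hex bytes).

D0: mem[0x1e..0x23] <- [60 e1 4a 66 93 c9]
D1: mem[0x10..0x12] <- [f1 7d db]
D2: mem[0x0a..0x10] <- [c7 d3 50 61 bf af e4]
D3: mem[0x0a..0x0d] <- [e1 4a 66 93]
D4: mem[0x0f..0x15] <- [e1 4a 66 93 c9 6b ce]
query mem[0x1e]=0x60, mem[0x10]=0x4a, mem[0x1f]=0xe1, mem[0x20]=0x4a, mem[0x0e]=0xbf

MEM[0x1e,0x10,0x1f,0x20,0x0e] = 60 4a e1 4a bf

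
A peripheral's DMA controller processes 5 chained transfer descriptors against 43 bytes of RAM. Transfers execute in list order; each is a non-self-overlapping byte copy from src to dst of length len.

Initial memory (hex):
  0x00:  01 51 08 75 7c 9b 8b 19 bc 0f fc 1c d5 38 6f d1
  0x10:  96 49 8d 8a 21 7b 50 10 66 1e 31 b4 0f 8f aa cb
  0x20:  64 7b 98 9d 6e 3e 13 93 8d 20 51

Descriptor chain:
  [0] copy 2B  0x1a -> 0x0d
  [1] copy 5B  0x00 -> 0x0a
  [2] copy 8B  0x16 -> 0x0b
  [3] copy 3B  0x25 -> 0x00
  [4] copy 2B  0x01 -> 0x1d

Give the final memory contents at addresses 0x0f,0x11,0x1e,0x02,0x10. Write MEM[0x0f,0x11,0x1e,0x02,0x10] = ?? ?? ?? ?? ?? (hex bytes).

[0] 0x1a->0x0d len=2 : 31 b4
[1] 0x00->0x0a len=5 : 01 51 08 75 7c
[2] 0x16->0x0b len=8 : 50 10 66 1e 31 b4 0f 8f
[3] 0x25->0x00 len=3 : 3e 13 93
[4] 0x01->0x1d len=2 : 13 93
query mem[0x0f]=0x31, mem[0x11]=0x0f, mem[0x1e]=0x93, mem[0x02]=0x93, mem[0x10]=0xb4

MEM[0x0f,0x11,0x1e,0x02,0x10] = 31 0f 93 93 b4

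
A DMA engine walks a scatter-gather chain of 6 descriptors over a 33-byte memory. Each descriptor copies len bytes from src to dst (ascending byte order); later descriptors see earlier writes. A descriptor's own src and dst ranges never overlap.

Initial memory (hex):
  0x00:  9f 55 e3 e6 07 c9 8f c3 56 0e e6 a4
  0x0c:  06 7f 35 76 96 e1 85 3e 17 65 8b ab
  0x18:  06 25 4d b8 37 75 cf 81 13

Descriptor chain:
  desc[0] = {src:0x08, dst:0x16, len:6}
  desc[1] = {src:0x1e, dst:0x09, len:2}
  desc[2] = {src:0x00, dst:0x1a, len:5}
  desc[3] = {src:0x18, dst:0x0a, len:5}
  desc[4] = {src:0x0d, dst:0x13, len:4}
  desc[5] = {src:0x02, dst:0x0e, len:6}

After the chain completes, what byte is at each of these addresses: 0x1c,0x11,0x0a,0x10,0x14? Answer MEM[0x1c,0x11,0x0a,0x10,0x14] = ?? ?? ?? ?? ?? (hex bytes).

MEM[0x1c,0x11,0x0a,0x10,0x14] = e3 c9 e6 07 e3

[0] 0x08->0x16 len=6 : 56 0e e6 a4 06 7f
[1] 0x1e->0x09 len=2 : cf 81
[2] 0x00->0x1a len=5 : 9f 55 e3 e6 07
[3] 0x18->0x0a len=5 : e6 a4 9f 55 e3
[4] 0x0d->0x13 len=4 : 55 e3 76 96
[5] 0x02->0x0e len=6 : e3 e6 07 c9 8f c3
query mem[0x1c]=0xe3, mem[0x11]=0xc9, mem[0x0a]=0xe6, mem[0x10]=0x07, mem[0x14]=0xe3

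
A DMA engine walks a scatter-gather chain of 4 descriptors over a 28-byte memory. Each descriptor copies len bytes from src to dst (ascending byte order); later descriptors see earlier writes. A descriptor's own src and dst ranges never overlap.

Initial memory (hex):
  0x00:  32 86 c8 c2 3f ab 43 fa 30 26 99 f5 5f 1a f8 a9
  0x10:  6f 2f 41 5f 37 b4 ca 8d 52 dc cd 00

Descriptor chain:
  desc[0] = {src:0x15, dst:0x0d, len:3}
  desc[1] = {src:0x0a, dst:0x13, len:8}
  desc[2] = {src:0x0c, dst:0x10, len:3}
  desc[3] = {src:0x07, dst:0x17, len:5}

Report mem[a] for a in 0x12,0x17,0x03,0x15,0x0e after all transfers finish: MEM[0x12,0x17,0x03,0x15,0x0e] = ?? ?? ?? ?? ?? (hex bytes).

  after D0: wrote 3B at 0x0d = b4ca8d
  after D1: wrote 8B at 0x13 = 99f55fb4ca8d6f2f
  after D2: wrote 3B at 0x10 = 5fb4ca
  after D3: wrote 5B at 0x17 = fa302699f5
query mem[0x12]=0xca, mem[0x17]=0xfa, mem[0x03]=0xc2, mem[0x15]=0x5f, mem[0x0e]=0xca

MEM[0x12,0x17,0x03,0x15,0x0e] = ca fa c2 5f ca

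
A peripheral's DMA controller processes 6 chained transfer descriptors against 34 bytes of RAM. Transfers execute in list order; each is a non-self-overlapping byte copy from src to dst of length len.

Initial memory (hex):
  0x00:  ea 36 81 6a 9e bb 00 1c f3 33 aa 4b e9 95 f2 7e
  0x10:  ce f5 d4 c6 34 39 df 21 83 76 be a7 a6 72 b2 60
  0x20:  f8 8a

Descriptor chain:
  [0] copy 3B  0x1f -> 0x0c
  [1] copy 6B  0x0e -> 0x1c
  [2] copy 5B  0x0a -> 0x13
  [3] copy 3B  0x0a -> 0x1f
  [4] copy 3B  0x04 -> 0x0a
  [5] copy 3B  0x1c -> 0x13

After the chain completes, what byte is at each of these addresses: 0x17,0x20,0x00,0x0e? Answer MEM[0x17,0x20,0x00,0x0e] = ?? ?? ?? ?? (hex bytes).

MEM[0x17,0x20,0x00,0x0e] = 8a 4b ea 8a

  after D0: wrote 3B at 0x0c = 60f88a
  after D1: wrote 6B at 0x1c = 8a7ecef5d4c6
  after D2: wrote 5B at 0x13 = aa4b60f88a
  after D3: wrote 3B at 0x1f = aa4b60
  after D4: wrote 3B at 0x0a = 9ebb00
  after D5: wrote 3B at 0x13 = 8a7ece
query mem[0x17]=0x8a, mem[0x20]=0x4b, mem[0x00]=0xea, mem[0x0e]=0x8a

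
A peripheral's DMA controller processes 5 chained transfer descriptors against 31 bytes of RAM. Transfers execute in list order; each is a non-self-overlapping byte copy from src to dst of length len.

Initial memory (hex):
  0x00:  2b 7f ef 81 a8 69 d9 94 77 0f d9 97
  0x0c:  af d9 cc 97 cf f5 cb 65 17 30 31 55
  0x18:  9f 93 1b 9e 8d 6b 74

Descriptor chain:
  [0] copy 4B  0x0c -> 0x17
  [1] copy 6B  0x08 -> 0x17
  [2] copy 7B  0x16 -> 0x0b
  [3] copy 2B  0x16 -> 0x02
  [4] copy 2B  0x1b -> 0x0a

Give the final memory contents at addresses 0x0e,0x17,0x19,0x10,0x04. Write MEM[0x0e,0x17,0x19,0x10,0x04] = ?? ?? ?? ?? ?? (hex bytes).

#0 dst[0x17+4] := {0xaf,0xd9,0xcc,0x97}
#1 dst[0x17+6] := {0x77,0x0f,0xd9,0x97,0xaf,0xd9}
#2 dst[0x0b+7] := {0x31,0x77,0x0f,0xd9,0x97,0xaf,0xd9}
#3 dst[0x02+2] := {0x31,0x77}
#4 dst[0x0a+2] := {0xaf,0xd9}
query mem[0x0e]=0xd9, mem[0x17]=0x77, mem[0x19]=0xd9, mem[0x10]=0xaf, mem[0x04]=0xa8

MEM[0x0e,0x17,0x19,0x10,0x04] = d9 77 d9 af a8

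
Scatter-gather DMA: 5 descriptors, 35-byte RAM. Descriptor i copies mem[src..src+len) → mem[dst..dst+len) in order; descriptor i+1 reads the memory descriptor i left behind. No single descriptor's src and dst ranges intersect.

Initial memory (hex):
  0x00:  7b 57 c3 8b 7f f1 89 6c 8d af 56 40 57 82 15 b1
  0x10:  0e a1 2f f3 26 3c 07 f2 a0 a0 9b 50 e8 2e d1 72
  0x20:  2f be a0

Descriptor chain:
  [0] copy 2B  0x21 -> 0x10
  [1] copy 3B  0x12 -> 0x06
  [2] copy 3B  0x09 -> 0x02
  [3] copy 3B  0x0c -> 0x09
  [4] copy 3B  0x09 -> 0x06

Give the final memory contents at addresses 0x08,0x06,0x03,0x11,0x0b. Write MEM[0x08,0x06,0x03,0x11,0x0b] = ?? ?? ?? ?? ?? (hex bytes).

#0 dst[0x10+2] := {0xbe,0xa0}
#1 dst[0x06+3] := {0x2f,0xf3,0x26}
#2 dst[0x02+3] := {0xaf,0x56,0x40}
#3 dst[0x09+3] := {0x57,0x82,0x15}
#4 dst[0x06+3] := {0x57,0x82,0x15}
query mem[0x08]=0x15, mem[0x06]=0x57, mem[0x03]=0x56, mem[0x11]=0xa0, mem[0x0b]=0x15

MEM[0x08,0x06,0x03,0x11,0x0b] = 15 57 56 a0 15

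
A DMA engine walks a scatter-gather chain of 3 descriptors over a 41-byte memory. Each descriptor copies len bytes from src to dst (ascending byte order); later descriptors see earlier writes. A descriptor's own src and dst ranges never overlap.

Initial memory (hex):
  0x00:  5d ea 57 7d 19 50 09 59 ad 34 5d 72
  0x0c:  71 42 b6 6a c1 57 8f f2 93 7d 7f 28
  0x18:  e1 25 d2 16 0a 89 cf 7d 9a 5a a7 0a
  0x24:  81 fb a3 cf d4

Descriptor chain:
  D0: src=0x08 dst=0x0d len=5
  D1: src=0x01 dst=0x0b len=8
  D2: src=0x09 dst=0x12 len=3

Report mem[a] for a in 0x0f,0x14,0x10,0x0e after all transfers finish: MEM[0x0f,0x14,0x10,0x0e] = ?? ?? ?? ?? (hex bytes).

MEM[0x0f,0x14,0x10,0x0e] = 50 ea 09 19

D0: mem[0x0d..0x11] <- [ad 34 5d 72 71]
D1: mem[0x0b..0x12] <- [ea 57 7d 19 50 09 59 ad]
D2: mem[0x12..0x14] <- [34 5d ea]
query mem[0x0f]=0x50, mem[0x14]=0xea, mem[0x10]=0x09, mem[0x0e]=0x19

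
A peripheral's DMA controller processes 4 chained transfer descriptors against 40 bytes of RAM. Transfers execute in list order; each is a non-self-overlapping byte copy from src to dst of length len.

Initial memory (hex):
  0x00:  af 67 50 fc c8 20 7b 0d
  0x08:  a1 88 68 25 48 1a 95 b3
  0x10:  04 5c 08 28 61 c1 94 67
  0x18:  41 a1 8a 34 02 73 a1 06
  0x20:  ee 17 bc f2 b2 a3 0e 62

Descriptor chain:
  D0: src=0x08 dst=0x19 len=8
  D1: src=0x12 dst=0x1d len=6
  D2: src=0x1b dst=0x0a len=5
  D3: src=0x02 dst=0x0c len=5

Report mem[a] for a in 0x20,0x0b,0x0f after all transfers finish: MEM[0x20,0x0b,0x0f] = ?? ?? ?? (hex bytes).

MEM[0x20,0x0b,0x0f] = c1 25 20

  after D0: wrote 8B at 0x19 = a1886825481a95b3
  after D1: wrote 6B at 0x1d = 082861c19467
  after D2: wrote 5B at 0x0a = 6825082861
  after D3: wrote 5B at 0x0c = 50fcc8207b
query mem[0x20]=0xc1, mem[0x0b]=0x25, mem[0x0f]=0x20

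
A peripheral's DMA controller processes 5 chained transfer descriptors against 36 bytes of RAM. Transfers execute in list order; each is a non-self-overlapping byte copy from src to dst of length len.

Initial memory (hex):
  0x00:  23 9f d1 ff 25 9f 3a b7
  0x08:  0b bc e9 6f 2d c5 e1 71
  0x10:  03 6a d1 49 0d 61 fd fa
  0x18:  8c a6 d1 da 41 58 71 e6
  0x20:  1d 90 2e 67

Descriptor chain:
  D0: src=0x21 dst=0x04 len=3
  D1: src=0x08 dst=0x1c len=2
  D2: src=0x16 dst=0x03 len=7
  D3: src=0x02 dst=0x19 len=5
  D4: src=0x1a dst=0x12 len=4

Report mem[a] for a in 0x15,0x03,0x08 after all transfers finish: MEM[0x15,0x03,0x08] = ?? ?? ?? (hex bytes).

MEM[0x15,0x03,0x08] = a6 fd da

#0 dst[0x04+3] := {0x90,0x2e,0x67}
#1 dst[0x1c+2] := {0x0b,0xbc}
#2 dst[0x03+7] := {0xfd,0xfa,0x8c,0xa6,0xd1,0xda,0x0b}
#3 dst[0x19+5] := {0xd1,0xfd,0xfa,0x8c,0xa6}
#4 dst[0x12+4] := {0xfd,0xfa,0x8c,0xa6}
query mem[0x15]=0xa6, mem[0x03]=0xfd, mem[0x08]=0xda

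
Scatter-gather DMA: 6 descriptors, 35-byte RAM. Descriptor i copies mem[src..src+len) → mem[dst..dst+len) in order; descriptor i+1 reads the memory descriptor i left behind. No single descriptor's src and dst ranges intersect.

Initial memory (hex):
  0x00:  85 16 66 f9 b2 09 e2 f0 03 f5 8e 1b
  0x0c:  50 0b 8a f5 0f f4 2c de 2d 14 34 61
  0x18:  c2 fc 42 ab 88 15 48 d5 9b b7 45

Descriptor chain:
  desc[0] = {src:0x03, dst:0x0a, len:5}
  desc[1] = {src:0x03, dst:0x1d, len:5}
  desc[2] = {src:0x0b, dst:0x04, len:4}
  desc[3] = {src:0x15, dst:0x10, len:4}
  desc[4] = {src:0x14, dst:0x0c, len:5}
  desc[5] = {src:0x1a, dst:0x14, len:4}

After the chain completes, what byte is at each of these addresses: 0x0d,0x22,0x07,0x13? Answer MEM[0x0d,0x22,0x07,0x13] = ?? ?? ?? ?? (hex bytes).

MEM[0x0d,0x22,0x07,0x13] = 14 45 f0 c2

  after D0: wrote 5B at 0x0a = f9b209e2f0
  after D1: wrote 5B at 0x1d = f9b209e2f0
  after D2: wrote 4B at 0x04 = b209e2f0
  after D3: wrote 4B at 0x10 = 143461c2
  after D4: wrote 5B at 0x0c = 2d143461c2
  after D5: wrote 4B at 0x14 = 42ab88f9
query mem[0x0d]=0x14, mem[0x22]=0x45, mem[0x07]=0xf0, mem[0x13]=0xc2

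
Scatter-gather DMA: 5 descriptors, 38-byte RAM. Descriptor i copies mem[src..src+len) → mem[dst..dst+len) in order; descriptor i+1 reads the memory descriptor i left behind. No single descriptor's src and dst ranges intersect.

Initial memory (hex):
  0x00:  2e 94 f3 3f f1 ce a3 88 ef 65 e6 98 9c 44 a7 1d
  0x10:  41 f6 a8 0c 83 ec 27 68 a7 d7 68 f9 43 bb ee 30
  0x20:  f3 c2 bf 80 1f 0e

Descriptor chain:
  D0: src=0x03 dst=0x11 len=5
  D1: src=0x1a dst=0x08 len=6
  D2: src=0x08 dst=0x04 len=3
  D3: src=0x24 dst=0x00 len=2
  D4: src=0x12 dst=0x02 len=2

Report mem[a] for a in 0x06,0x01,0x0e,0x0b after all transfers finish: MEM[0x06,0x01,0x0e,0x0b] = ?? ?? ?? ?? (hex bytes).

MEM[0x06,0x01,0x0e,0x0b] = 43 0e a7 bb

  after D0: wrote 5B at 0x11 = 3ff1cea388
  after D1: wrote 6B at 0x08 = 68f943bbee30
  after D2: wrote 3B at 0x04 = 68f943
  after D3: wrote 2B at 0x00 = 1f0e
  after D4: wrote 2B at 0x02 = f1ce
query mem[0x06]=0x43, mem[0x01]=0x0e, mem[0x0e]=0xa7, mem[0x0b]=0xbb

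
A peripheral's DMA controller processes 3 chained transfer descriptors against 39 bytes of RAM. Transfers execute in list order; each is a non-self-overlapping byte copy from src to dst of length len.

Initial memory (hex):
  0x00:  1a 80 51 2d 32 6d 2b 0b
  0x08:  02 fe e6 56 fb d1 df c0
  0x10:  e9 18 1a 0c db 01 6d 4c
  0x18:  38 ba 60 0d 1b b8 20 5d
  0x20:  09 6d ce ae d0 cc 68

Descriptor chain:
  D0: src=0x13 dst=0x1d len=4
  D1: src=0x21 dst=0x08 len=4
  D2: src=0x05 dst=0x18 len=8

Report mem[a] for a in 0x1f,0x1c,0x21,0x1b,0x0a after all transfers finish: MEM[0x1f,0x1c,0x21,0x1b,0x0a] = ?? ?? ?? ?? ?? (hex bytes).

D0: mem[0x1d..0x20] <- [0c db 01 6d]
D1: mem[0x08..0x0b] <- [6d ce ae d0]
D2: mem[0x18..0x1f] <- [6d 2b 0b 6d ce ae d0 fb]
query mem[0x1f]=0xfb, mem[0x1c]=0xce, mem[0x21]=0x6d, mem[0x1b]=0x6d, mem[0x0a]=0xae

MEM[0x1f,0x1c,0x21,0x1b,0x0a] = fb ce 6d 6d ae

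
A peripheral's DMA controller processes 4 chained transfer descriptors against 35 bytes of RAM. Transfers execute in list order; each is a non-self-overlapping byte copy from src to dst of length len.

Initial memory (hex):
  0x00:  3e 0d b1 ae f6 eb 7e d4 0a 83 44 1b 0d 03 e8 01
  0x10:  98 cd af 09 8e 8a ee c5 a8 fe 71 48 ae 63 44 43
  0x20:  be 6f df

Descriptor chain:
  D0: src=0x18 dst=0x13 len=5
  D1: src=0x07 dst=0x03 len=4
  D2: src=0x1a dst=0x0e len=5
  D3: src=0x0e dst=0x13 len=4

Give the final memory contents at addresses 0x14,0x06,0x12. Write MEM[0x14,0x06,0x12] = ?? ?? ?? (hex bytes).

MEM[0x14,0x06,0x12] = 48 44 44

  after D0: wrote 5B at 0x13 = a8fe7148ae
  after D1: wrote 4B at 0x03 = d40a8344
  after D2: wrote 5B at 0x0e = 7148ae6344
  after D3: wrote 4B at 0x13 = 7148ae63
query mem[0x14]=0x48, mem[0x06]=0x44, mem[0x12]=0x44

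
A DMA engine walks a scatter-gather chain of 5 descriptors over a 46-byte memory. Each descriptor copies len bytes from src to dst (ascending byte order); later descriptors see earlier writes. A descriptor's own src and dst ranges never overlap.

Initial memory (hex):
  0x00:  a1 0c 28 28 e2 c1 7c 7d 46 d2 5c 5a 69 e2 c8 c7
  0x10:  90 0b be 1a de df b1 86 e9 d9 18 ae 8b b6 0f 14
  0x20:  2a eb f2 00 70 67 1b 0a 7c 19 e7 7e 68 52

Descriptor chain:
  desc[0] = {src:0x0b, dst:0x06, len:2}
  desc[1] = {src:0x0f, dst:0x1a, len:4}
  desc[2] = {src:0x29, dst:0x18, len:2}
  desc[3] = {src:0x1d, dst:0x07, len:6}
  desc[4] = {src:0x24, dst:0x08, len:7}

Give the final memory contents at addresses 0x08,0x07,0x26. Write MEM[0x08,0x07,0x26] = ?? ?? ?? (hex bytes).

MEM[0x08,0x07,0x26] = 70 be 1b

[0] 0x0b->0x06 len=2 : 5a 69
[1] 0x0f->0x1a len=4 : c7 90 0b be
[2] 0x29->0x18 len=2 : 19 e7
[3] 0x1d->0x07 len=6 : be 0f 14 2a eb f2
[4] 0x24->0x08 len=7 : 70 67 1b 0a 7c 19 e7
query mem[0x08]=0x70, mem[0x07]=0xbe, mem[0x26]=0x1b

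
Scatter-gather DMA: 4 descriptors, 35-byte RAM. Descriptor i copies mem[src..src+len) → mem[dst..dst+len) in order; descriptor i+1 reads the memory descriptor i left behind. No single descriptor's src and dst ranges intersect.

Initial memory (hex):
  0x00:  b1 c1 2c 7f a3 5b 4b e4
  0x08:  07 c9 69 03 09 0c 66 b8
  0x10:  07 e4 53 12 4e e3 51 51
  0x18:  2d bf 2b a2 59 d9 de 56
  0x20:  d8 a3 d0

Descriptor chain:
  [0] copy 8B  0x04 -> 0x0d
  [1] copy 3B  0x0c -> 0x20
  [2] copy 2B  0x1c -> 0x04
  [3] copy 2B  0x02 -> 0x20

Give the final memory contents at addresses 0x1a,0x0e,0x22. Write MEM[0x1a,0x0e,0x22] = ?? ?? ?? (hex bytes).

MEM[0x1a,0x0e,0x22] = 2b 5b 5b

D0: mem[0x0d..0x14] <- [a3 5b 4b e4 07 c9 69 03]
D1: mem[0x20..0x22] <- [09 a3 5b]
D2: mem[0x04..0x05] <- [59 d9]
D3: mem[0x20..0x21] <- [2c 7f]
query mem[0x1a]=0x2b, mem[0x0e]=0x5b, mem[0x22]=0x5b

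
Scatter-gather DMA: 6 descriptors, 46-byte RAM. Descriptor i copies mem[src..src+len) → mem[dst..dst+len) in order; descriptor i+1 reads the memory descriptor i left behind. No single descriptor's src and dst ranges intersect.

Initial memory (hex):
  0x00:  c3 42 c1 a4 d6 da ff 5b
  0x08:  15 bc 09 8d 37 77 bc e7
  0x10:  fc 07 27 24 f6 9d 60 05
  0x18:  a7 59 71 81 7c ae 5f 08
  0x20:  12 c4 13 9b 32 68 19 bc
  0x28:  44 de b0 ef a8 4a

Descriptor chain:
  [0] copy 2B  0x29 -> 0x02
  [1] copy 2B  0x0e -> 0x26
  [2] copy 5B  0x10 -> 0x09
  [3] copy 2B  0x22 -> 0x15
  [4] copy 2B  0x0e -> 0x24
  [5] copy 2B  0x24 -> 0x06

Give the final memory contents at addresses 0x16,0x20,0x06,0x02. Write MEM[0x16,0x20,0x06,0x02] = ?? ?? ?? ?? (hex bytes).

MEM[0x16,0x20,0x06,0x02] = 9b 12 bc de

[0] 0x29->0x02 len=2 : de b0
[1] 0x0e->0x26 len=2 : bc e7
[2] 0x10->0x09 len=5 : fc 07 27 24 f6
[3] 0x22->0x15 len=2 : 13 9b
[4] 0x0e->0x24 len=2 : bc e7
[5] 0x24->0x06 len=2 : bc e7
query mem[0x16]=0x9b, mem[0x20]=0x12, mem[0x06]=0xbc, mem[0x02]=0xde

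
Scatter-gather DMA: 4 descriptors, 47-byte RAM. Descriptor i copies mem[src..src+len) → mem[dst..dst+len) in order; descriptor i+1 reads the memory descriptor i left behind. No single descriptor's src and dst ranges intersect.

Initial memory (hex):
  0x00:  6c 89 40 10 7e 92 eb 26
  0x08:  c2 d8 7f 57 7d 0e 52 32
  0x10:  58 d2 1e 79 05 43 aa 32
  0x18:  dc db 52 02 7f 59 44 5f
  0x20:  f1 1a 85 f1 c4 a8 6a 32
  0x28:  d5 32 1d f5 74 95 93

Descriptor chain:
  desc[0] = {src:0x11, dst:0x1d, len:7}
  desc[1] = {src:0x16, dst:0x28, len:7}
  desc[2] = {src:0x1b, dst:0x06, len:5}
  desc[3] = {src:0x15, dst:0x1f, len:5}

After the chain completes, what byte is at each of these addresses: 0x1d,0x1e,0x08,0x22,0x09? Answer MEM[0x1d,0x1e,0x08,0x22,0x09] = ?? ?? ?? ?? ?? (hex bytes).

MEM[0x1d,0x1e,0x08,0x22,0x09] = d2 1e d2 dc 1e

[0] 0x11->0x1d len=7 : d2 1e 79 05 43 aa 32
[1] 0x16->0x28 len=7 : aa 32 dc db 52 02 7f
[2] 0x1b->0x06 len=5 : 02 7f d2 1e 79
[3] 0x15->0x1f len=5 : 43 aa 32 dc db
query mem[0x1d]=0xd2, mem[0x1e]=0x1e, mem[0x08]=0xd2, mem[0x22]=0xdc, mem[0x09]=0x1e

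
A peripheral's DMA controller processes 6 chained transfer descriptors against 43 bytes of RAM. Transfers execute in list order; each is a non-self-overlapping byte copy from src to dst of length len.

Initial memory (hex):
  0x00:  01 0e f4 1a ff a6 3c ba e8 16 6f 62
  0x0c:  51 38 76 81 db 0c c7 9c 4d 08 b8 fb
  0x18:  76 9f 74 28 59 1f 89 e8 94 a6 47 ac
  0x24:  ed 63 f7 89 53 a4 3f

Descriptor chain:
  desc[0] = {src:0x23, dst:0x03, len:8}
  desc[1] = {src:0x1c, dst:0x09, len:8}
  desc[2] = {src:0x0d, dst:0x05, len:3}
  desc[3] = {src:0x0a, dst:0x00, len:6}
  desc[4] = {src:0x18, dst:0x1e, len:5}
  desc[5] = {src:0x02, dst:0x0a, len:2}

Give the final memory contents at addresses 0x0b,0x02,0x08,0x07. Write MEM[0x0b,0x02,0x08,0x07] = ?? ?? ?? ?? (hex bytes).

MEM[0x0b,0x02,0x08,0x07] = 94 e8 53 47

  after D0: wrote 8B at 0x03 = aced63f78953a43f
  after D1: wrote 8B at 0x09 = 591f89e894a647ac
  after D2: wrote 3B at 0x05 = 94a647
  after D3: wrote 6B at 0x00 = 1f89e894a647
  after D4: wrote 5B at 0x1e = 769f742859
  after D5: wrote 2B at 0x0a = e894
query mem[0x0b]=0x94, mem[0x02]=0xe8, mem[0x08]=0x53, mem[0x07]=0x47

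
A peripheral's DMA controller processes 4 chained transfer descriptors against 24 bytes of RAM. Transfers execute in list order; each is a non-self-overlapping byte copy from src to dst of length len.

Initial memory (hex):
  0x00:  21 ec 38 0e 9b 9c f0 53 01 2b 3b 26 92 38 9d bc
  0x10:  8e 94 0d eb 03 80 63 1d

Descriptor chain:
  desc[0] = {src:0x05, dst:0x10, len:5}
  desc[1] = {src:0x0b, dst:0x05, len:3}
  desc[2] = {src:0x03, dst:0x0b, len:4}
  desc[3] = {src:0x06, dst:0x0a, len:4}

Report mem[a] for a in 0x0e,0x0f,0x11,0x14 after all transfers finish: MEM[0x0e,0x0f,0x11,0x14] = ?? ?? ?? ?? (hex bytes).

MEM[0x0e,0x0f,0x11,0x14] = 92 bc f0 2b

D0: mem[0x10..0x14] <- [9c f0 53 01 2b]
D1: mem[0x05..0x07] <- [26 92 38]
D2: mem[0x0b..0x0e] <- [0e 9b 26 92]
D3: mem[0x0a..0x0d] <- [92 38 01 2b]
query mem[0x0e]=0x92, mem[0x0f]=0xbc, mem[0x11]=0xf0, mem[0x14]=0x2b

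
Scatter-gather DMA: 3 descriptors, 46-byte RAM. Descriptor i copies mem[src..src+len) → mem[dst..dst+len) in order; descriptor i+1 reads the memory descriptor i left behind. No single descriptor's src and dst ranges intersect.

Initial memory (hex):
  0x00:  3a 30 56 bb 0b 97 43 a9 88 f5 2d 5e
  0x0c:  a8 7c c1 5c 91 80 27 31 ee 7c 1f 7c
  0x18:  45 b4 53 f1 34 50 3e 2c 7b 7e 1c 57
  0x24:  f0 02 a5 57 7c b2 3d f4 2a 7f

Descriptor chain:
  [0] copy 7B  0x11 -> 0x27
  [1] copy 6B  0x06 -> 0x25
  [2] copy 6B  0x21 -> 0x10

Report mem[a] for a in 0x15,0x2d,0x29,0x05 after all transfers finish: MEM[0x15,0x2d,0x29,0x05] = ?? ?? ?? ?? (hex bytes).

#0 dst[0x27+7] := {0x80,0x27,0x31,0xee,0x7c,0x1f,0x7c}
#1 dst[0x25+6] := {0x43,0xa9,0x88,0xf5,0x2d,0x5e}
#2 dst[0x10+6] := {0x7e,0x1c,0x57,0xf0,0x43,0xa9}
query mem[0x15]=0xa9, mem[0x2d]=0x7c, mem[0x29]=0x2d, mem[0x05]=0x97

MEM[0x15,0x2d,0x29,0x05] = a9 7c 2d 97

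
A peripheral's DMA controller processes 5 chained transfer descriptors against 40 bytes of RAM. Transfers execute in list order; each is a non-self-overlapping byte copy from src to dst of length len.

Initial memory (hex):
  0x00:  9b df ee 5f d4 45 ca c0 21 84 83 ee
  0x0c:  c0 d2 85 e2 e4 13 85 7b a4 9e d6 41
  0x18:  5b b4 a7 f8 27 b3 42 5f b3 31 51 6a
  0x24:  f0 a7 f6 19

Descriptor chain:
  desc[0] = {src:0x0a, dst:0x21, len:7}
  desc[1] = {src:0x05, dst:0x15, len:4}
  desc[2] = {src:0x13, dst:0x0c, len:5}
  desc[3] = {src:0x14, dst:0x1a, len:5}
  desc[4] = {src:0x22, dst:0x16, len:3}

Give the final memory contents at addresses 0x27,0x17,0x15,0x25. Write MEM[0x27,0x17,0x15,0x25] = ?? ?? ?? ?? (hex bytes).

MEM[0x27,0x17,0x15,0x25] = e4 c0 45 85

#0 dst[0x21+7] := {0x83,0xee,0xc0,0xd2,0x85,0xe2,0xe4}
#1 dst[0x15+4] := {0x45,0xca,0xc0,0x21}
#2 dst[0x0c+5] := {0x7b,0xa4,0x45,0xca,0xc0}
#3 dst[0x1a+5] := {0xa4,0x45,0xca,0xc0,0x21}
#4 dst[0x16+3] := {0xee,0xc0,0xd2}
query mem[0x27]=0xe4, mem[0x17]=0xc0, mem[0x15]=0x45, mem[0x25]=0x85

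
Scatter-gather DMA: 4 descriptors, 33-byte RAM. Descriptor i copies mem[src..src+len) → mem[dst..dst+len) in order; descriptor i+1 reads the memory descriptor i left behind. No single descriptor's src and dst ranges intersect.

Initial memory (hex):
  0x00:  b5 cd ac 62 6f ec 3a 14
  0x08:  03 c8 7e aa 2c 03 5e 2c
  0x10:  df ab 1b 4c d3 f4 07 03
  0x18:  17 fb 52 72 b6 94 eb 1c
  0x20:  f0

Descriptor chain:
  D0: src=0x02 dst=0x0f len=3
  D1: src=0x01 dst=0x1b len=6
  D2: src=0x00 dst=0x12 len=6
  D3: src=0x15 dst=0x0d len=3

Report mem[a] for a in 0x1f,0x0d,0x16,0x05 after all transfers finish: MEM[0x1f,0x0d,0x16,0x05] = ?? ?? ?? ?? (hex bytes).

[0] 0x02->0x0f len=3 : ac 62 6f
[1] 0x01->0x1b len=6 : cd ac 62 6f ec 3a
[2] 0x00->0x12 len=6 : b5 cd ac 62 6f ec
[3] 0x15->0x0d len=3 : 62 6f ec
query mem[0x1f]=0xec, mem[0x0d]=0x62, mem[0x16]=0x6f, mem[0x05]=0xec

MEM[0x1f,0x0d,0x16,0x05] = ec 62 6f ec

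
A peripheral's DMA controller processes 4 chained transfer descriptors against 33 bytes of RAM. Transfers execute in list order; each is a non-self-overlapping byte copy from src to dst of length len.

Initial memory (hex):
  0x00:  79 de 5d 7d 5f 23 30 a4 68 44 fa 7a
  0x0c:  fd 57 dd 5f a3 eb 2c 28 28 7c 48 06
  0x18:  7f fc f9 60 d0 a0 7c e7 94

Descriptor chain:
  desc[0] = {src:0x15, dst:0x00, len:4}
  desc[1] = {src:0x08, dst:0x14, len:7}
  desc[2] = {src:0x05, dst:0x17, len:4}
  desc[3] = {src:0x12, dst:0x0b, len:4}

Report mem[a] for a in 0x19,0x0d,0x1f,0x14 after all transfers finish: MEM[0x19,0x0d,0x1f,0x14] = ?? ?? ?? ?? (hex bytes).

MEM[0x19,0x0d,0x1f,0x14] = a4 68 e7 68

D0: mem[0x00..0x03] <- [7c 48 06 7f]
D1: mem[0x14..0x1a] <- [68 44 fa 7a fd 57 dd]
D2: mem[0x17..0x1a] <- [23 30 a4 68]
D3: mem[0x0b..0x0e] <- [2c 28 68 44]
query mem[0x19]=0xa4, mem[0x0d]=0x68, mem[0x1f]=0xe7, mem[0x14]=0x68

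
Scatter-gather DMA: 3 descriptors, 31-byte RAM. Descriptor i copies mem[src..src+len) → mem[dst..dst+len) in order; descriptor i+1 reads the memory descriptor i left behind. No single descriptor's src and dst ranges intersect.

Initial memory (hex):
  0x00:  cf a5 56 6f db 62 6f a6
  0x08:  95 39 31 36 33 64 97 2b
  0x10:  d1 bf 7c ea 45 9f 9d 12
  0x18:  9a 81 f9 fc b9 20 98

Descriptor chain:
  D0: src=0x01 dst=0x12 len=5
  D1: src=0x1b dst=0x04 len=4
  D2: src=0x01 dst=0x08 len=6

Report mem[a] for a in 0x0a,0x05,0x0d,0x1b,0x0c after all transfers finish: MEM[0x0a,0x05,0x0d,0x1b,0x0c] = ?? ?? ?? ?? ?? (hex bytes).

[0] 0x01->0x12 len=5 : a5 56 6f db 62
[1] 0x1b->0x04 len=4 : fc b9 20 98
[2] 0x01->0x08 len=6 : a5 56 6f fc b9 20
query mem[0x0a]=0x6f, mem[0x05]=0xb9, mem[0x0d]=0x20, mem[0x1b]=0xfc, mem[0x0c]=0xb9

MEM[0x0a,0x05,0x0d,0x1b,0x0c] = 6f b9 20 fc b9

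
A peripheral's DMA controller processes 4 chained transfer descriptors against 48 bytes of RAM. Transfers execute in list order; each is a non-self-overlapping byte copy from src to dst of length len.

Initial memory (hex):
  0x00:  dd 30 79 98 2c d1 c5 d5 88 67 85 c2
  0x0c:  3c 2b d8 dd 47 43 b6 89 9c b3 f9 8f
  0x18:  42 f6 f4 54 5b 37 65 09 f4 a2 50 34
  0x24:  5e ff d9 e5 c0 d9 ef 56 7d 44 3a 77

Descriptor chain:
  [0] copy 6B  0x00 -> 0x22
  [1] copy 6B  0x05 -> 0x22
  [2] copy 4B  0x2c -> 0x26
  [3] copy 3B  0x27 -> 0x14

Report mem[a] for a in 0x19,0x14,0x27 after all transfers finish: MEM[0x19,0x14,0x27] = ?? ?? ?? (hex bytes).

MEM[0x19,0x14,0x27] = f6 44 44

#0 dst[0x22+6] := {0xdd,0x30,0x79,0x98,0x2c,0xd1}
#1 dst[0x22+6] := {0xd1,0xc5,0xd5,0x88,0x67,0x85}
#2 dst[0x26+4] := {0x7d,0x44,0x3a,0x77}
#3 dst[0x14+3] := {0x44,0x3a,0x77}
query mem[0x19]=0xf6, mem[0x14]=0x44, mem[0x27]=0x44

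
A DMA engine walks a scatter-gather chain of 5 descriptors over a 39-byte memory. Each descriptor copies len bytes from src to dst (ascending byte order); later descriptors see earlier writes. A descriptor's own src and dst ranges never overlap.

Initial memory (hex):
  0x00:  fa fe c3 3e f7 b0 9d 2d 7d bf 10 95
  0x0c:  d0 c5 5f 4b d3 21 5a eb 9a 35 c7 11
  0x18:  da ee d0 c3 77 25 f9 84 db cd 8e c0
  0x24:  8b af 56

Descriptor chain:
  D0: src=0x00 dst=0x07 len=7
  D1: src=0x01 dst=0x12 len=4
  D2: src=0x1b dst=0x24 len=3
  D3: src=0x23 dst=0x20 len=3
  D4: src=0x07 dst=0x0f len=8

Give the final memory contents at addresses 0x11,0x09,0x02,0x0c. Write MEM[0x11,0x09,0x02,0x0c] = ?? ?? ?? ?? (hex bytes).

MEM[0x11,0x09,0x02,0x0c] = c3 c3 c3 b0

[0] 0x00->0x07 len=7 : fa fe c3 3e f7 b0 9d
[1] 0x01->0x12 len=4 : fe c3 3e f7
[2] 0x1b->0x24 len=3 : c3 77 25
[3] 0x23->0x20 len=3 : c0 c3 77
[4] 0x07->0x0f len=8 : fa fe c3 3e f7 b0 9d 5f
query mem[0x11]=0xc3, mem[0x09]=0xc3, mem[0x02]=0xc3, mem[0x0c]=0xb0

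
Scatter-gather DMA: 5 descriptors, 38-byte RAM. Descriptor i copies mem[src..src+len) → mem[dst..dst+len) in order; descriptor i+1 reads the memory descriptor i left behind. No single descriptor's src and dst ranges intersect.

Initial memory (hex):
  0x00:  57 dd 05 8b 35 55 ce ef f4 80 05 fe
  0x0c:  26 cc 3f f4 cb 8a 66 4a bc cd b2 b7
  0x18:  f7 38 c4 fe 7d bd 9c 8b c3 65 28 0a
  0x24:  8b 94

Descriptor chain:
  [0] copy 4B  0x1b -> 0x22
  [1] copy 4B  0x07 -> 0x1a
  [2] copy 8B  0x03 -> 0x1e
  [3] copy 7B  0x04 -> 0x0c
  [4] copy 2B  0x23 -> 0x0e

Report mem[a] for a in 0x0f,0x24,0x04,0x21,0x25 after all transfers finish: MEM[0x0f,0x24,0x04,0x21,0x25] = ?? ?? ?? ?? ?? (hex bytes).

MEM[0x0f,0x24,0x04,0x21,0x25] = 80 80 35 ce 05

[0] 0x1b->0x22 len=4 : fe 7d bd 9c
[1] 0x07->0x1a len=4 : ef f4 80 05
[2] 0x03->0x1e len=8 : 8b 35 55 ce ef f4 80 05
[3] 0x04->0x0c len=7 : 35 55 ce ef f4 80 05
[4] 0x23->0x0e len=2 : f4 80
query mem[0x0f]=0x80, mem[0x24]=0x80, mem[0x04]=0x35, mem[0x21]=0xce, mem[0x25]=0x05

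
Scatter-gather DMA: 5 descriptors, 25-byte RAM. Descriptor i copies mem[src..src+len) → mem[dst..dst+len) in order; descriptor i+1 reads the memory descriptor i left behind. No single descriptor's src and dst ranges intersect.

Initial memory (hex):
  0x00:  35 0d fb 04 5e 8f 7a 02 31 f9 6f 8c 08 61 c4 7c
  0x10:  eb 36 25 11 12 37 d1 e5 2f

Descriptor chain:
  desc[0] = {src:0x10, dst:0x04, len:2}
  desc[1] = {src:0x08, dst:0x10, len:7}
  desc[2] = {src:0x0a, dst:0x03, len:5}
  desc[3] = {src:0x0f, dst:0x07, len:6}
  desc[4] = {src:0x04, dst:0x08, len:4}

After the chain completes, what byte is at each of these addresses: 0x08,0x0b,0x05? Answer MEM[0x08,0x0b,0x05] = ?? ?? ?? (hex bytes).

#0 dst[0x04+2] := {0xeb,0x36}
#1 dst[0x10+7] := {0x31,0xf9,0x6f,0x8c,0x08,0x61,0xc4}
#2 dst[0x03+5] := {0x6f,0x8c,0x08,0x61,0xc4}
#3 dst[0x07+6] := {0x7c,0x31,0xf9,0x6f,0x8c,0x08}
#4 dst[0x08+4] := {0x8c,0x08,0x61,0x7c}
query mem[0x08]=0x8c, mem[0x0b]=0x7c, mem[0x05]=0x08

MEM[0x08,0x0b,0x05] = 8c 7c 08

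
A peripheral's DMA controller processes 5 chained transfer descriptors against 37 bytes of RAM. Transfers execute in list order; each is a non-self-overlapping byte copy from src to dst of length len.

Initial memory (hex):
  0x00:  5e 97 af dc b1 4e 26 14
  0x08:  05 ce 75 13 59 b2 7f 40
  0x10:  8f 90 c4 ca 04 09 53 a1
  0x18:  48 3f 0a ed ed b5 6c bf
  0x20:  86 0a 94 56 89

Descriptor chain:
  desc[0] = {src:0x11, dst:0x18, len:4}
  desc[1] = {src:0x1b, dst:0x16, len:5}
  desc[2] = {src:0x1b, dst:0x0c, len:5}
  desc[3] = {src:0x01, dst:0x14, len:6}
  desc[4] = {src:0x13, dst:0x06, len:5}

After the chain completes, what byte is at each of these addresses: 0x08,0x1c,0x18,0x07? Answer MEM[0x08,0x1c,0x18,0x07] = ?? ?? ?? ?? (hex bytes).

#0 dst[0x18+4] := {0x90,0xc4,0xca,0x04}
#1 dst[0x16+5] := {0x04,0xed,0xb5,0x6c,0xbf}
#2 dst[0x0c+5] := {0x04,0xed,0xb5,0x6c,0xbf}
#3 dst[0x14+6] := {0x97,0xaf,0xdc,0xb1,0x4e,0x26}
#4 dst[0x06+5] := {0xca,0x97,0xaf,0xdc,0xb1}
query mem[0x08]=0xaf, mem[0x1c]=0xed, mem[0x18]=0x4e, mem[0x07]=0x97

MEM[0x08,0x1c,0x18,0x07] = af ed 4e 97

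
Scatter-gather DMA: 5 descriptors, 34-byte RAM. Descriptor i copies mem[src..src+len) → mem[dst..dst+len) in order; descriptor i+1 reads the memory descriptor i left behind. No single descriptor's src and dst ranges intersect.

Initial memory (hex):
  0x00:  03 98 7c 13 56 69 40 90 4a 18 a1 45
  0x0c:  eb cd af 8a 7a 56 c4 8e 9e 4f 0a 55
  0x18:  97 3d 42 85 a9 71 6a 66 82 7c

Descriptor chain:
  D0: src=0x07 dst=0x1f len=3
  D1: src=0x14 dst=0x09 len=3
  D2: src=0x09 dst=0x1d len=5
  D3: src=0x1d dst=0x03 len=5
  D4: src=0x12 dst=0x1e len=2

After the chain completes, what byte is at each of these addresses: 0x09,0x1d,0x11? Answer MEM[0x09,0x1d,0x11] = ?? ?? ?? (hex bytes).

MEM[0x09,0x1d,0x11] = 9e 9e 56

D0: mem[0x1f..0x21] <- [90 4a 18]
D1: mem[0x09..0x0b] <- [9e 4f 0a]
D2: mem[0x1d..0x21] <- [9e 4f 0a eb cd]
D3: mem[0x03..0x07] <- [9e 4f 0a eb cd]
D4: mem[0x1e..0x1f] <- [c4 8e]
query mem[0x09]=0x9e, mem[0x1d]=0x9e, mem[0x11]=0x56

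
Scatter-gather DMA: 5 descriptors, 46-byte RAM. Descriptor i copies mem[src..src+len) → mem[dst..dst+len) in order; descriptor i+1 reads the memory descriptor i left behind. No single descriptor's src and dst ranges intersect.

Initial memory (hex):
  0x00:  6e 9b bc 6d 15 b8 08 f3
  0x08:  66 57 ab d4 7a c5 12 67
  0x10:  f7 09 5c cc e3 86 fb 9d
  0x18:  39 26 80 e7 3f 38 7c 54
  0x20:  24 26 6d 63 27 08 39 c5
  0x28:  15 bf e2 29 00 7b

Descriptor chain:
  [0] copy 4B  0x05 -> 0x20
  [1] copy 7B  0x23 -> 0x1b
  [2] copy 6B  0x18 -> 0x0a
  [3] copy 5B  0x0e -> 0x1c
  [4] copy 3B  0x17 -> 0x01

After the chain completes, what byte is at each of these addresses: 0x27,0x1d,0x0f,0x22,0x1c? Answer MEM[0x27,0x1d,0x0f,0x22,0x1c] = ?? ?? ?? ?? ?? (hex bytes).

MEM[0x27,0x1d,0x0f,0x22,0x1c] = c5 08 08 f3 27

#0 dst[0x20+4] := {0xb8,0x08,0xf3,0x66}
#1 dst[0x1b+7] := {0x66,0x27,0x08,0x39,0xc5,0x15,0xbf}
#2 dst[0x0a+6] := {0x39,0x26,0x80,0x66,0x27,0x08}
#3 dst[0x1c+5] := {0x27,0x08,0xf7,0x09,0x5c}
#4 dst[0x01+3] := {0x9d,0x39,0x26}
query mem[0x27]=0xc5, mem[0x1d]=0x08, mem[0x0f]=0x08, mem[0x22]=0xf3, mem[0x1c]=0x27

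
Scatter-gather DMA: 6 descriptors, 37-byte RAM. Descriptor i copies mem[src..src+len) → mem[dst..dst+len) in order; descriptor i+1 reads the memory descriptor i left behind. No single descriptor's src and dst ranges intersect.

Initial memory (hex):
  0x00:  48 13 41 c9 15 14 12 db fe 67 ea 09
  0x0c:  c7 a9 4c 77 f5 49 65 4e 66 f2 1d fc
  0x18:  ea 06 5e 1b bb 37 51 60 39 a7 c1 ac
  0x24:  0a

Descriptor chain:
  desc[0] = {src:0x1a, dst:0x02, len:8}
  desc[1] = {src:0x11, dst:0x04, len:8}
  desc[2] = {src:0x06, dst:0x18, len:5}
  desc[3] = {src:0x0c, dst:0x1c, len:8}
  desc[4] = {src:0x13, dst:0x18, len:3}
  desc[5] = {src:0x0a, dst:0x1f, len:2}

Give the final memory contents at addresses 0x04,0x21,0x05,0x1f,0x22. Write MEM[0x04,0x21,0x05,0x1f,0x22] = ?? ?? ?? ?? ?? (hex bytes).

D0: mem[0x02..0x09] <- [5e 1b bb 37 51 60 39 a7]
D1: mem[0x04..0x0b] <- [49 65 4e 66 f2 1d fc ea]
D2: mem[0x18..0x1c] <- [4e 66 f2 1d fc]
D3: mem[0x1c..0x23] <- [c7 a9 4c 77 f5 49 65 4e]
D4: mem[0x18..0x1a] <- [4e 66 f2]
D5: mem[0x1f..0x20] <- [fc ea]
query mem[0x04]=0x49, mem[0x21]=0x49, mem[0x05]=0x65, mem[0x1f]=0xfc, mem[0x22]=0x65

MEM[0x04,0x21,0x05,0x1f,0x22] = 49 49 65 fc 65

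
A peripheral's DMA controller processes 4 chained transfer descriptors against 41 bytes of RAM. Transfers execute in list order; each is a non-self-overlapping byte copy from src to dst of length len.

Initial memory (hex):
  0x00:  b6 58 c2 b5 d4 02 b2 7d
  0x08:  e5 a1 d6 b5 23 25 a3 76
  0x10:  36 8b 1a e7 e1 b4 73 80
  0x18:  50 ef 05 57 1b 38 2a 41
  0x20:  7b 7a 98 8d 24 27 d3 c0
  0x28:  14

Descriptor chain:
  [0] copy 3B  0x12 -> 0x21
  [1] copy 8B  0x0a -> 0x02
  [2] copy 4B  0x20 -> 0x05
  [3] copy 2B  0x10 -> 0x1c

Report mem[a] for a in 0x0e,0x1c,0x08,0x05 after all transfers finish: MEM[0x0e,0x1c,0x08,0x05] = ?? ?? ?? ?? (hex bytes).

MEM[0x0e,0x1c,0x08,0x05] = a3 36 e1 7b

#0 dst[0x21+3] := {0x1a,0xe7,0xe1}
#1 dst[0x02+8] := {0xd6,0xb5,0x23,0x25,0xa3,0x76,0x36,0x8b}
#2 dst[0x05+4] := {0x7b,0x1a,0xe7,0xe1}
#3 dst[0x1c+2] := {0x36,0x8b}
query mem[0x0e]=0xa3, mem[0x1c]=0x36, mem[0x08]=0xe1, mem[0x05]=0x7b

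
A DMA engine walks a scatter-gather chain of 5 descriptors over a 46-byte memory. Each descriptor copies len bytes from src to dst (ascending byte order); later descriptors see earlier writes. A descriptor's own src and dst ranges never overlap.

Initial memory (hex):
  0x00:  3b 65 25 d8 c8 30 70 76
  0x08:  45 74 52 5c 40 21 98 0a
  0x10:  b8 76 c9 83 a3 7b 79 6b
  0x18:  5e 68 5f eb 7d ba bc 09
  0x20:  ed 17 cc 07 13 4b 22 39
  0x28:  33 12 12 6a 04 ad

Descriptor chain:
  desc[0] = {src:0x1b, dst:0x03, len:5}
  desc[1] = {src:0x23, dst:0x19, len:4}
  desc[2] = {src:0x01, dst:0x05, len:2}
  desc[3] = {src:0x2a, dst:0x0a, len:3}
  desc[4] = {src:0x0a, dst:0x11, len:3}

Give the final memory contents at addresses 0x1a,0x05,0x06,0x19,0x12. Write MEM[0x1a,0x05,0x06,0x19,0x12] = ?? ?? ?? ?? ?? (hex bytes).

MEM[0x1a,0x05,0x06,0x19,0x12] = 13 65 25 07 6a

[0] 0x1b->0x03 len=5 : eb 7d ba bc 09
[1] 0x23->0x19 len=4 : 07 13 4b 22
[2] 0x01->0x05 len=2 : 65 25
[3] 0x2a->0x0a len=3 : 12 6a 04
[4] 0x0a->0x11 len=3 : 12 6a 04
query mem[0x1a]=0x13, mem[0x05]=0x65, mem[0x06]=0x25, mem[0x19]=0x07, mem[0x12]=0x6a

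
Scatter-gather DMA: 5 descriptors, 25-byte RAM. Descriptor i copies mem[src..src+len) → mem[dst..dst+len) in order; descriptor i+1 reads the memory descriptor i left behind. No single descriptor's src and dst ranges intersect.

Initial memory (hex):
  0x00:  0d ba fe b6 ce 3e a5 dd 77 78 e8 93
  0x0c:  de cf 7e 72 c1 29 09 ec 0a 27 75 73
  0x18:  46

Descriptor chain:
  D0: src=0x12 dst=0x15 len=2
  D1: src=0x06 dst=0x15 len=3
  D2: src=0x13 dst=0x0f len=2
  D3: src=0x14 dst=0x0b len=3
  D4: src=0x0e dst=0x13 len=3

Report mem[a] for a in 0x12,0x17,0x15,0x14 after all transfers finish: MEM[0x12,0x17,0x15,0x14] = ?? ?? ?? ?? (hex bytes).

MEM[0x12,0x17,0x15,0x14] = 09 77 0a ec

#0 dst[0x15+2] := {0x09,0xec}
#1 dst[0x15+3] := {0xa5,0xdd,0x77}
#2 dst[0x0f+2] := {0xec,0x0a}
#3 dst[0x0b+3] := {0x0a,0xa5,0xdd}
#4 dst[0x13+3] := {0x7e,0xec,0x0a}
query mem[0x12]=0x09, mem[0x17]=0x77, mem[0x15]=0x0a, mem[0x14]=0xec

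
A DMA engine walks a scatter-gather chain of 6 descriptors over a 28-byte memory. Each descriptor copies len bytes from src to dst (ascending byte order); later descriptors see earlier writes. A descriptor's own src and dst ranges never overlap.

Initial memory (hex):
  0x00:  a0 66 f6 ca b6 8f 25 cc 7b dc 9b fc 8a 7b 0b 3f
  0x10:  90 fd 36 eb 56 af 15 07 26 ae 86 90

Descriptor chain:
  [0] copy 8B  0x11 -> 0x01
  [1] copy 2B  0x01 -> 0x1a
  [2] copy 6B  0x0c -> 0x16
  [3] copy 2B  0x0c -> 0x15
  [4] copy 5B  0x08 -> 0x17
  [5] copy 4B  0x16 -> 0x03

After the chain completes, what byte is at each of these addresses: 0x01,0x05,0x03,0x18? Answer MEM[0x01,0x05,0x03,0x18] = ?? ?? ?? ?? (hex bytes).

MEM[0x01,0x05,0x03,0x18] = fd dc 7b dc

#0 dst[0x01+8] := {0xfd,0x36,0xeb,0x56,0xaf,0x15,0x07,0x26}
#1 dst[0x1a+2] := {0xfd,0x36}
#2 dst[0x16+6] := {0x8a,0x7b,0x0b,0x3f,0x90,0xfd}
#3 dst[0x15+2] := {0x8a,0x7b}
#4 dst[0x17+5] := {0x26,0xdc,0x9b,0xfc,0x8a}
#5 dst[0x03+4] := {0x7b,0x26,0xdc,0x9b}
query mem[0x01]=0xfd, mem[0x05]=0xdc, mem[0x03]=0x7b, mem[0x18]=0xdc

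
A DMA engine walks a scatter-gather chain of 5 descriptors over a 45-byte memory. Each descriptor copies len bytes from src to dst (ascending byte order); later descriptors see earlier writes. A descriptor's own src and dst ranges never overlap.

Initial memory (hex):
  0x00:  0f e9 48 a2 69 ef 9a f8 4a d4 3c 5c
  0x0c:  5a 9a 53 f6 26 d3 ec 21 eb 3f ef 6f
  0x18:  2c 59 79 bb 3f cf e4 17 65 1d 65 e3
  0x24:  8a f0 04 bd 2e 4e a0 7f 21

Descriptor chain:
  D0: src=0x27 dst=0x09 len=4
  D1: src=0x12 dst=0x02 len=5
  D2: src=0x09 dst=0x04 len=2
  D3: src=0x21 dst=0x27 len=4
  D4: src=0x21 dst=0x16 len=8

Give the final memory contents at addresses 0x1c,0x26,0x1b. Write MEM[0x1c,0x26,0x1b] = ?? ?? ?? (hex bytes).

[0] 0x27->0x09 len=4 : bd 2e 4e a0
[1] 0x12->0x02 len=5 : ec 21 eb 3f ef
[2] 0x09->0x04 len=2 : bd 2e
[3] 0x21->0x27 len=4 : 1d 65 e3 8a
[4] 0x21->0x16 len=8 : 1d 65 e3 8a f0 04 1d 65
query mem[0x1c]=0x1d, mem[0x26]=0x04, mem[0x1b]=0x04

MEM[0x1c,0x26,0x1b] = 1d 04 04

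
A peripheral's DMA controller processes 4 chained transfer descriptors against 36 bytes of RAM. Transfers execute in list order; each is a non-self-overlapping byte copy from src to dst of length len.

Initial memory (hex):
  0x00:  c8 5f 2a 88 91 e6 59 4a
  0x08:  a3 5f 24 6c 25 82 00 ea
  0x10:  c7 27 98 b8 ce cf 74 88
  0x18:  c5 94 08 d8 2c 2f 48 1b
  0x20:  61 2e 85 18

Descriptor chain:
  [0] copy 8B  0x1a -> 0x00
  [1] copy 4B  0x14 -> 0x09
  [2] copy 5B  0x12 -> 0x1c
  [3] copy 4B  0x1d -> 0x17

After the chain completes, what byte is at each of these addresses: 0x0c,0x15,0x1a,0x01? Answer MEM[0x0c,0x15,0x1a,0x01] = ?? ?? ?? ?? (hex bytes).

[0] 0x1a->0x00 len=8 : 08 d8 2c 2f 48 1b 61 2e
[1] 0x14->0x09 len=4 : ce cf 74 88
[2] 0x12->0x1c len=5 : 98 b8 ce cf 74
[3] 0x1d->0x17 len=4 : b8 ce cf 74
query mem[0x0c]=0x88, mem[0x15]=0xcf, mem[0x1a]=0x74, mem[0x01]=0xd8

MEM[0x0c,0x15,0x1a,0x01] = 88 cf 74 d8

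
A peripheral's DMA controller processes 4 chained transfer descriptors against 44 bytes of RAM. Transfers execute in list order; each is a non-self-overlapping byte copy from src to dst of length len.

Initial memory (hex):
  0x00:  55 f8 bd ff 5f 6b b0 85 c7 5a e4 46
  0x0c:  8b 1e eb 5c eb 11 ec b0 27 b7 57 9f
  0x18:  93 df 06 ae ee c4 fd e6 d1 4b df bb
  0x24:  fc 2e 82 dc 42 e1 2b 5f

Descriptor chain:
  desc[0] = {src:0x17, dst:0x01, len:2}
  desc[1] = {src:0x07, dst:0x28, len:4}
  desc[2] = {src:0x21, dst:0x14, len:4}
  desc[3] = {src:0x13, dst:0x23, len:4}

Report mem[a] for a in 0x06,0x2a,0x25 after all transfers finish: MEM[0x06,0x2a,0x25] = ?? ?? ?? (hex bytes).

MEM[0x06,0x2a,0x25] = b0 5a df

#0 dst[0x01+2] := {0x9f,0x93}
#1 dst[0x28+4] := {0x85,0xc7,0x5a,0xe4}
#2 dst[0x14+4] := {0x4b,0xdf,0xbb,0xfc}
#3 dst[0x23+4] := {0xb0,0x4b,0xdf,0xbb}
query mem[0x06]=0xb0, mem[0x2a]=0x5a, mem[0x25]=0xdf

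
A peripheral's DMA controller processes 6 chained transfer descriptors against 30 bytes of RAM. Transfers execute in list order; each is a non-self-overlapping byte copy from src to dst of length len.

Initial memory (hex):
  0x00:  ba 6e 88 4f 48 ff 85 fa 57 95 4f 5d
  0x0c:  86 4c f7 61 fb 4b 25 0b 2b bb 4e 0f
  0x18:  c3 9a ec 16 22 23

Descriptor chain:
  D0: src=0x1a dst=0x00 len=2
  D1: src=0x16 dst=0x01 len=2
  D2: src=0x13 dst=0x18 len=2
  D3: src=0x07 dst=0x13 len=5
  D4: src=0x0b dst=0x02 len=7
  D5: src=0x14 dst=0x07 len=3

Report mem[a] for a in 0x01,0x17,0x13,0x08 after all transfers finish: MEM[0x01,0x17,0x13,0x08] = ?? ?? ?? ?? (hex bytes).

[0] 0x1a->0x00 len=2 : ec 16
[1] 0x16->0x01 len=2 : 4e 0f
[2] 0x13->0x18 len=2 : 0b 2b
[3] 0x07->0x13 len=5 : fa 57 95 4f 5d
[4] 0x0b->0x02 len=7 : 5d 86 4c f7 61 fb 4b
[5] 0x14->0x07 len=3 : 57 95 4f
query mem[0x01]=0x4e, mem[0x17]=0x5d, mem[0x13]=0xfa, mem[0x08]=0x95

MEM[0x01,0x17,0x13,0x08] = 4e 5d fa 95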